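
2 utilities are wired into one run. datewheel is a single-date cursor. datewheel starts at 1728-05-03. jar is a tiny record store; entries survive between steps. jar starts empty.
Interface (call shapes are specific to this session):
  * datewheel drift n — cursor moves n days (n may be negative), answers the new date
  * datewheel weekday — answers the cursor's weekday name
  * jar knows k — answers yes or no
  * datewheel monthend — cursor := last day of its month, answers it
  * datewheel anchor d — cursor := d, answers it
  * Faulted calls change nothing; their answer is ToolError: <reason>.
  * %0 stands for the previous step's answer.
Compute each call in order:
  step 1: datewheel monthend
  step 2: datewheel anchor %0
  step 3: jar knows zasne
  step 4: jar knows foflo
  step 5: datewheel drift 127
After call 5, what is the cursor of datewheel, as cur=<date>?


Answer: cur=1728-10-05

Derivation:
-- datewheel monthend() : 1728-05-31
-- datewheel anchor(d→%0) : 1728-05-31
-- jar knows(k→zasne) : no
-- jar knows(k→foflo) : no
-- datewheel drift(n→127) : 1728-10-05


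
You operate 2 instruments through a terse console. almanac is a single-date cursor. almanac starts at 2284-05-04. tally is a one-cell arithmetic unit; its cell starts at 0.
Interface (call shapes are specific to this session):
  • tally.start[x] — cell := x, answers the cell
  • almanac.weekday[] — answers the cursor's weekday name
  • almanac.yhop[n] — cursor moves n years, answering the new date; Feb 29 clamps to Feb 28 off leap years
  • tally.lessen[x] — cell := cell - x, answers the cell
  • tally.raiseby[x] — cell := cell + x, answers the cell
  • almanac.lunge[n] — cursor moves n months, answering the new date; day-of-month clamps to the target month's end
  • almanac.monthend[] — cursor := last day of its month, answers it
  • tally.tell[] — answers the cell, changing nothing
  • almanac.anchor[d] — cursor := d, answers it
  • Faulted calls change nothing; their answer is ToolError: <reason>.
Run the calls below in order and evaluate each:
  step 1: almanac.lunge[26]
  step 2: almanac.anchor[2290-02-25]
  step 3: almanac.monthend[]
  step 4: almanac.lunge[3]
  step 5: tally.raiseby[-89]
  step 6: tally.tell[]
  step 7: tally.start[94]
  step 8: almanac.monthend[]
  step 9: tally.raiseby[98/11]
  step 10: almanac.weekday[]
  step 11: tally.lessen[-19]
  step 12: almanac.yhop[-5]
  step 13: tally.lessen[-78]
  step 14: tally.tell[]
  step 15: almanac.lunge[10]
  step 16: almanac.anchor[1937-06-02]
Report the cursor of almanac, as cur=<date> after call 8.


Step: almanac.lunge[n: 26]
Result: 2286-07-04
Step: almanac.anchor[d: 2290-02-25]
Result: 2290-02-25
Step: almanac.monthend[]
Result: 2290-02-28
Step: almanac.lunge[n: 3]
Result: 2290-05-28
Step: tally.raiseby[x: -89]
Result: -89
Step: tally.tell[]
Result: -89
Step: tally.start[x: 94]
Result: 94
Step: almanac.monthend[]
Result: 2290-05-31
Step: tally.raiseby[x: 98/11]
Result: 1132/11
Step: almanac.weekday[]
Result: Saturday
Step: tally.lessen[x: -19]
Result: 1341/11
Step: almanac.yhop[n: -5]
Result: 2285-05-31
Step: tally.lessen[x: -78]
Result: 2199/11
Step: tally.tell[]
Result: 2199/11
Step: almanac.lunge[n: 10]
Result: 2286-03-31
Step: almanac.anchor[d: 1937-06-02]
Result: 1937-06-02

Answer: cur=2290-05-31


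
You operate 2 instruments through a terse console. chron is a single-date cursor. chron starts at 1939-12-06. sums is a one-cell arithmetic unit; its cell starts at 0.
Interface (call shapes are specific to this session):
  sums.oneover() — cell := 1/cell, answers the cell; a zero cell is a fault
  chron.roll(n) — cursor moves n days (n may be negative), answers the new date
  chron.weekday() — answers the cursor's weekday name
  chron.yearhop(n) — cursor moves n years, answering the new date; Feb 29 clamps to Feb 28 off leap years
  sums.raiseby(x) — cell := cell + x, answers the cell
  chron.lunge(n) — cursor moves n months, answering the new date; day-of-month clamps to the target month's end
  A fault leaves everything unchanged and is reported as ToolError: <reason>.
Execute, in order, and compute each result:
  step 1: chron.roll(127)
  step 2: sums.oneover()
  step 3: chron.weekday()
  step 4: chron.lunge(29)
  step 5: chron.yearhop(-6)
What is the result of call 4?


Answer: 1942-09-11

Derivation:
==> chron.roll(n: 127)
<== 1940-04-11
==> sums.oneover()
<== ToolError: reciprocal of zero
==> chron.weekday()
<== Thursday
==> chron.lunge(n: 29)
<== 1942-09-11
==> chron.yearhop(n: -6)
<== 1936-09-11


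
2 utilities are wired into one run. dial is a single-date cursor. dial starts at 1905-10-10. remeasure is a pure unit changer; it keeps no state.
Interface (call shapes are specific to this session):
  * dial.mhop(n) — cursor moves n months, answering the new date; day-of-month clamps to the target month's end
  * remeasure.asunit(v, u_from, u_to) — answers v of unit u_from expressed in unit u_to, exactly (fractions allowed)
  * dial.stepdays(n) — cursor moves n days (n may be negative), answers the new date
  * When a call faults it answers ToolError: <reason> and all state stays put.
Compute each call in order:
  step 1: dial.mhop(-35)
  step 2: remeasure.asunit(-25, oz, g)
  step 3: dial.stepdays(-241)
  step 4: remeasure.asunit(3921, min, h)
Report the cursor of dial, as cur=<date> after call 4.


Answer: cur=1902-03-14

Derivation:
I use mhop(n: -35), giving 1902-11-10.
I use asunit(v: -25, u_from: oz, u_to: g), — result: -45359237/64000.
I run stepdays(n: -241), yielding 1902-03-14.
Now I run asunit(v: 3921, u_from: min, u_to: h), and see 1307/20.


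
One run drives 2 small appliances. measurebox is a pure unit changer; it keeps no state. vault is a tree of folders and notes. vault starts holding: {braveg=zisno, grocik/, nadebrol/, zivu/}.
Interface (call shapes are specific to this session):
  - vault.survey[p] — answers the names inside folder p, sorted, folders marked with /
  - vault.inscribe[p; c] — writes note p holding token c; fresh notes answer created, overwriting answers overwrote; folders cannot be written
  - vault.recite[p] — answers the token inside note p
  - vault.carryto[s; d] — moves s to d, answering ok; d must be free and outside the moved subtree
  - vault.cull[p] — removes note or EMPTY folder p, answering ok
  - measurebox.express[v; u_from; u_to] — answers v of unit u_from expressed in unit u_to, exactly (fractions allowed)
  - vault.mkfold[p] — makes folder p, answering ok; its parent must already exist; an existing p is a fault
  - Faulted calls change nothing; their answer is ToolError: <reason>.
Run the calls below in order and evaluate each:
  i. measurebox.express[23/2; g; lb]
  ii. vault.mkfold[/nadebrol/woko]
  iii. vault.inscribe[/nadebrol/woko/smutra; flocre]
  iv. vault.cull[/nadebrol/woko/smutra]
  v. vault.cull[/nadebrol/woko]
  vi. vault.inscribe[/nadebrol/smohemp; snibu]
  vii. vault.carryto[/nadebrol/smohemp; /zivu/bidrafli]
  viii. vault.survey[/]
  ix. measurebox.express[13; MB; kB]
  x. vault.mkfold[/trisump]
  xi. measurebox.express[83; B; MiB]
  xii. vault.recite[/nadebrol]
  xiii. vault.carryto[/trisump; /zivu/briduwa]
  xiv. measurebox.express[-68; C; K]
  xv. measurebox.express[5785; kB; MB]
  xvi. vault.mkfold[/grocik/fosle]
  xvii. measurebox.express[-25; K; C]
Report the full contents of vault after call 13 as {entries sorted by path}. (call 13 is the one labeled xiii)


→ measurebox.express(v='23/2', u_from='g', u_to='lb')
← 1150000/45359237
→ vault.mkfold(p='/nadebrol/woko')
← ok
→ vault.inscribe(p='/nadebrol/woko/smutra', c='flocre')
← created
→ vault.cull(p='/nadebrol/woko/smutra')
← ok
→ vault.cull(p='/nadebrol/woko')
← ok
→ vault.inscribe(p='/nadebrol/smohemp', c='snibu')
← created
→ vault.carryto(s='/nadebrol/smohemp', d='/zivu/bidrafli')
← ok
→ vault.survey(p='/')
← [braveg, grocik/, nadebrol/, zivu/]
→ measurebox.express(v='13', u_from='MB', u_to='kB')
← 13000
→ vault.mkfold(p='/trisump')
← ok
→ measurebox.express(v='83', u_from='B', u_to='MiB')
← 83/1048576
→ vault.recite(p='/nadebrol')
← ToolError: is a directory
→ vault.carryto(s='/trisump', d='/zivu/briduwa')
← ok
→ measurebox.express(v='-68', u_from='C', u_to='K')
← 4103/20
→ measurebox.express(v='5785', u_from='kB', u_to='MB')
← 1157/200
→ vault.mkfold(p='/grocik/fosle')
← ok
→ measurebox.express(v='-25', u_from='K', u_to='C')
← -5963/20

Answer: {braveg=zisno, grocik/, nadebrol/, zivu/, zivu/bidrafli=snibu, zivu/briduwa/}


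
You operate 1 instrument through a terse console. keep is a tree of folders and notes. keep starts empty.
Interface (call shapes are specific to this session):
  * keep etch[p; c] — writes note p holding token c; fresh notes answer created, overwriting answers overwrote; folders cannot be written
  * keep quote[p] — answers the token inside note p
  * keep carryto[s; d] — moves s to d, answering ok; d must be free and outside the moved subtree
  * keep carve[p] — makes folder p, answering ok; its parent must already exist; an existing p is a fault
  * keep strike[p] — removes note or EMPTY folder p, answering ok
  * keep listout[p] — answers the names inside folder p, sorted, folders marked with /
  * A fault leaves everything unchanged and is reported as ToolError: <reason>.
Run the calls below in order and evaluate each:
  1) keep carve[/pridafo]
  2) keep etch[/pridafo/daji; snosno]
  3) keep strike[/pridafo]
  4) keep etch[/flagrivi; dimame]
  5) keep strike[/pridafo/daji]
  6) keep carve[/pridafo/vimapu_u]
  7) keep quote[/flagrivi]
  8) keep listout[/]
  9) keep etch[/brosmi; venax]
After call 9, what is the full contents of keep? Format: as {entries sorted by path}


Answer: {brosmi=venax, flagrivi=dimame, pridafo/, pridafo/vimapu_u/}

Derivation:
-> keep carve(p='/pridafo')
<- ok
-> keep etch(p='/pridafo/daji', c='snosno')
<- created
-> keep strike(p='/pridafo')
<- ToolError: not empty
-> keep etch(p='/flagrivi', c='dimame')
<- created
-> keep strike(p='/pridafo/daji')
<- ok
-> keep carve(p='/pridafo/vimapu_u')
<- ok
-> keep quote(p='/flagrivi')
<- dimame
-> keep listout(p='/')
<- [flagrivi, pridafo/]
-> keep etch(p='/brosmi', c='venax')
<- created


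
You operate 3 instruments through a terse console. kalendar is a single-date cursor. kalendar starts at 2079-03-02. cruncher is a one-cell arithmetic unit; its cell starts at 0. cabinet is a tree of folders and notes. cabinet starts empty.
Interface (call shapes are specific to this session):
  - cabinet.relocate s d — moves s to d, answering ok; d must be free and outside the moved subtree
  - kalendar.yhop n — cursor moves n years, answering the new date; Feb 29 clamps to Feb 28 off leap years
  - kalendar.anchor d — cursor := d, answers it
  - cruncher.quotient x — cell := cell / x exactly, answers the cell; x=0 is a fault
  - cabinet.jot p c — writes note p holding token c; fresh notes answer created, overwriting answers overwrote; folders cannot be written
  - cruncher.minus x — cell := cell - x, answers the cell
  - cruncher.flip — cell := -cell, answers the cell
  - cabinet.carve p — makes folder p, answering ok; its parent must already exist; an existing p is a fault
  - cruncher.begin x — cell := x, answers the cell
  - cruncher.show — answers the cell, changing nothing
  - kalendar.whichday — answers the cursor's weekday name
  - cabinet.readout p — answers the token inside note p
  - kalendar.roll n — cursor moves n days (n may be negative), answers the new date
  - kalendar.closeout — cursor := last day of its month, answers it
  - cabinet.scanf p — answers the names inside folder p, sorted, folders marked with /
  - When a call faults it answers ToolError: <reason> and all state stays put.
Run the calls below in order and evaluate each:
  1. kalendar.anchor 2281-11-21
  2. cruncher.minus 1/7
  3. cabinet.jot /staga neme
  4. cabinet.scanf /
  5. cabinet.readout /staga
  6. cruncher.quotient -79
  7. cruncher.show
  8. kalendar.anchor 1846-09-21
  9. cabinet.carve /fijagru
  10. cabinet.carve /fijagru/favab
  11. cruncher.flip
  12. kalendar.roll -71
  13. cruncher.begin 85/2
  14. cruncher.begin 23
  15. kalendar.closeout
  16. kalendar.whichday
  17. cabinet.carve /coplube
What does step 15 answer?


·→ kalendar.anchor(d: 2281-11-21)
·← 2281-11-21
·→ cruncher.minus(x: 1/7)
·← -1/7
·→ cabinet.jot(p: /staga, c: neme)
·← created
·→ cabinet.scanf(p: /)
·← [staga]
·→ cabinet.readout(p: /staga)
·← neme
·→ cruncher.quotient(x: -79)
·← 1/553
·→ cruncher.show()
·← 1/553
·→ kalendar.anchor(d: 1846-09-21)
·← 1846-09-21
·→ cabinet.carve(p: /fijagru)
·← ok
·→ cabinet.carve(p: /fijagru/favab)
·← ok
·→ cruncher.flip()
·← -1/553
·→ kalendar.roll(n: -71)
·← 1846-07-12
·→ cruncher.begin(x: 85/2)
·← 85/2
·→ cruncher.begin(x: 23)
·← 23
·→ kalendar.closeout()
·← 1846-07-31
·→ kalendar.whichday()
·← Friday
·→ cabinet.carve(p: /coplube)
·← ok

Answer: 1846-07-31


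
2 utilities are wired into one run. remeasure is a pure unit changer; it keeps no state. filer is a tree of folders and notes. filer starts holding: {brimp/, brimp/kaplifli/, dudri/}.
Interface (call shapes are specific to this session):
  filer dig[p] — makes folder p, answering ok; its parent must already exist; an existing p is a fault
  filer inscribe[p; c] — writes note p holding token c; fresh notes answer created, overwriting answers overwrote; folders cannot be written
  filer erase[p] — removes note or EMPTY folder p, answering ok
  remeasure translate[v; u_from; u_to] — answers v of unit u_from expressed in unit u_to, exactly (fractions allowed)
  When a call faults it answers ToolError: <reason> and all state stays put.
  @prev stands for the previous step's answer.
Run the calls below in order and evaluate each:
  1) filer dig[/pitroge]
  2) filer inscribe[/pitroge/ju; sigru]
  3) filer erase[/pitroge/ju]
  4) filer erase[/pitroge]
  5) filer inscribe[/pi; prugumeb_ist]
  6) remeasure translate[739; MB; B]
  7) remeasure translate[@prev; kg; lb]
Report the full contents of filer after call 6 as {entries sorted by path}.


Answer: {brimp/, brimp/kaplifli/, dudri/, pi=prugumeb_ist}

Derivation:
// filer dig(p=/pitroge) : ok
// filer inscribe(p=/pitroge/ju, c=sigru) : created
// filer erase(p=/pitroge/ju) : ok
// filer erase(p=/pitroge) : ok
// filer inscribe(p=/pi, c=prugumeb_ist) : created
// remeasure translate(v=739, u_from=MB, u_to=B) : 739000000
// remeasure translate(v=@prev, u_from=kg, u_to=lb) : 73900000000000000/45359237


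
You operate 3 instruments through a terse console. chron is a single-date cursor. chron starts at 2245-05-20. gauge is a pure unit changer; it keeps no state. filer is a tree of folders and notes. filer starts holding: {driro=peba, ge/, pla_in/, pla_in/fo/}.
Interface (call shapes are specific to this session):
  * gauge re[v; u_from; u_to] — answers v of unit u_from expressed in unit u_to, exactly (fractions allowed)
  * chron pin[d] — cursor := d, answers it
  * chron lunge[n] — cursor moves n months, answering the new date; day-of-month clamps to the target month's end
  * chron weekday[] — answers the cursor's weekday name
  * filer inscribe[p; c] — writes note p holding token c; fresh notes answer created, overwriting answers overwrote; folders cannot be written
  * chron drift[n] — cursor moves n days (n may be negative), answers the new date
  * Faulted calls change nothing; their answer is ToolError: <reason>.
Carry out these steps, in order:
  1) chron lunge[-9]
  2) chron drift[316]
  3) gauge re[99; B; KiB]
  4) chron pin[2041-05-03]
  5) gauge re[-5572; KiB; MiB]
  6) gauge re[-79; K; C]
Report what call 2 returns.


Answer: 2245-07-02

Derivation:
Next I call chron lunge passing n: -9: 2244-08-20.
Calling chron drift passing n: 316, and get 2245-07-02.
Using gauge re passing v: 99, u_from: B, u_to: KiB, — result: 99/1024.
I use chron pin passing d: 2041-05-03, and observe 2041-05-03.
I call gauge re passing v: -5572, u_from: KiB, u_to: MiB, which returns -1393/256.
Invoking gauge re passing v: -79, u_from: K, u_to: C: -7043/20.


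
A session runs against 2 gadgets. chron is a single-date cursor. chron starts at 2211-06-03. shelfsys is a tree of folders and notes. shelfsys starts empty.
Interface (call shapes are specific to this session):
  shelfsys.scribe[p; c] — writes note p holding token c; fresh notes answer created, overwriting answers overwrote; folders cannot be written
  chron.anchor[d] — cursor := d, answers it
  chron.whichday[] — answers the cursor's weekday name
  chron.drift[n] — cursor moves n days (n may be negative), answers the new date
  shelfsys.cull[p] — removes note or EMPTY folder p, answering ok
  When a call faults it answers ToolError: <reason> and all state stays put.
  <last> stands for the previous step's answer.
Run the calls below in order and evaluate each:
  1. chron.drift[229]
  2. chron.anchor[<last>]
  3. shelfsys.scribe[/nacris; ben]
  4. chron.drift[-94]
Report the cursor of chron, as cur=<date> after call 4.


Answer: cur=2211-10-16

Derivation:
→ chron.drift(n='229')
← 2212-01-18
→ chron.anchor(d='<last>')
← 2212-01-18
→ shelfsys.scribe(p='/nacris', c='ben')
← created
→ chron.drift(n='-94')
← 2211-10-16


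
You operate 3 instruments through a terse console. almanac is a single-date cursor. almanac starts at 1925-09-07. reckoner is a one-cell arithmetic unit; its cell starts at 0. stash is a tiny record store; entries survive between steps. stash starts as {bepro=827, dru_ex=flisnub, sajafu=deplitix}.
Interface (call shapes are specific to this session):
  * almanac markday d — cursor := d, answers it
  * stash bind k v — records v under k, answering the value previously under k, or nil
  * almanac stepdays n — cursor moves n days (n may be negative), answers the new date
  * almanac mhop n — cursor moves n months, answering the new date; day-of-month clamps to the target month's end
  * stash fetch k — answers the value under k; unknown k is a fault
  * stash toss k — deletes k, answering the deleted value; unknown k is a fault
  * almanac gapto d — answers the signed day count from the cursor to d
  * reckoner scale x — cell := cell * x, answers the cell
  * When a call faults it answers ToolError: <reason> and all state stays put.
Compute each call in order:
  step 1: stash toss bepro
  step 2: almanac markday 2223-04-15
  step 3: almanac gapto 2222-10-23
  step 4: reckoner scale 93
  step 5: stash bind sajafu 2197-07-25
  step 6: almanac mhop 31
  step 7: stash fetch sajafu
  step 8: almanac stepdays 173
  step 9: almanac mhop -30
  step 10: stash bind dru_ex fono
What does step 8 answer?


I invoke stash toss using k→bepro, — result: 827.
I call almanac markday using d→2223-04-15, — result: 2223-04-15.
I call almanac gapto using d→2222-10-23, which returns -174.
Then reckoner scale using x→93, yielding 0.
I use stash bind using k→sajafu, v→2197-07-25, and see deplitix.
Using almanac mhop using n→31, giving 2225-11-15.
I try stash fetch using k→sajafu: 2197-07-25.
I call almanac stepdays using n→173, and see 2226-05-07.
I try almanac mhop using n→-30, and get 2223-11-07.
Now I run stash bind using k→dru_ex, v→fono, which returns flisnub.

Answer: 2226-05-07


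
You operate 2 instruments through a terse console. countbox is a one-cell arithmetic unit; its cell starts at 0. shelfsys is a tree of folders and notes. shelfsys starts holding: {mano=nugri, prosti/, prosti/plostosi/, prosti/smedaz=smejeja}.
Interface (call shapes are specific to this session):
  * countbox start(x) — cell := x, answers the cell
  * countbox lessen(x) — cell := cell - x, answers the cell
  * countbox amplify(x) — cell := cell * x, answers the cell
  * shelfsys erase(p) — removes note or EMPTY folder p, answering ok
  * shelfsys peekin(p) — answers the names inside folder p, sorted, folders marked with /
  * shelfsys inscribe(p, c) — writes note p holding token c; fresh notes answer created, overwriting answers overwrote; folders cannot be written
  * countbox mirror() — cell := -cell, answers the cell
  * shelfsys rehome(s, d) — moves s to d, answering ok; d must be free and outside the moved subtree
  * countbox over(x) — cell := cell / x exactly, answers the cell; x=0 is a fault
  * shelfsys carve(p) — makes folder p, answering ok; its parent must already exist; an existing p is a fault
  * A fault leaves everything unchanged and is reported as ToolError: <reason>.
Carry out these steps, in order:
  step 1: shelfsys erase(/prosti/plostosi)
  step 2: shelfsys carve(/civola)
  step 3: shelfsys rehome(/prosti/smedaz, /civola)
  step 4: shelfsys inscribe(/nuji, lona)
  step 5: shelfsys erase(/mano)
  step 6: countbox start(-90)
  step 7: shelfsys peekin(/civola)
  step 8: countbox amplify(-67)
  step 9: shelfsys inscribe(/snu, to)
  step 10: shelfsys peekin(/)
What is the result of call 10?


Answer: [civola/, nuji, prosti/, snu]

Derivation:
-- shelfsys erase(p='/prosti/plostosi') => ok
-- shelfsys carve(p='/civola') => ok
-- shelfsys rehome(s='/prosti/smedaz', d='/civola') => ToolError: exists
-- shelfsys inscribe(p='/nuji', c='lona') => created
-- shelfsys erase(p='/mano') => ok
-- countbox start(x='-90') => -90
-- shelfsys peekin(p='/civola') => []
-- countbox amplify(x='-67') => 6030
-- shelfsys inscribe(p='/snu', c='to') => created
-- shelfsys peekin(p='/') => [civola/, nuji, prosti/, snu]


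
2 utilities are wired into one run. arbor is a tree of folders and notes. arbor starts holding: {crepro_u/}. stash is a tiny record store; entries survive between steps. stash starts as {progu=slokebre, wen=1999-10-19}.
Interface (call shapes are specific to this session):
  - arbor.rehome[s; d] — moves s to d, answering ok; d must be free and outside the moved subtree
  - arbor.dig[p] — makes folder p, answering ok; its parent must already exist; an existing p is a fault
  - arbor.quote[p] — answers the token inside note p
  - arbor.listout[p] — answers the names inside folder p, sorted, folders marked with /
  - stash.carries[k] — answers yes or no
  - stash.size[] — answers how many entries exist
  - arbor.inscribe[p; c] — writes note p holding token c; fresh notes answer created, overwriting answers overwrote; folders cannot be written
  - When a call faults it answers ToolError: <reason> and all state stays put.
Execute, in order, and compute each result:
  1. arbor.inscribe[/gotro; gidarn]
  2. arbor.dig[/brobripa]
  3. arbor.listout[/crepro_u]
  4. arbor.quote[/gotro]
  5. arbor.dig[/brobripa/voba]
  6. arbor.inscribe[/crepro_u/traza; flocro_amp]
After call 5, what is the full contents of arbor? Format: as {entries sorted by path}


Answer: {brobripa/, brobripa/voba/, crepro_u/, gotro=gidarn}

Derivation:
-- arbor.inscribe(p→/gotro, c→gidarn) == created
-- arbor.dig(p→/brobripa) == ok
-- arbor.listout(p→/crepro_u) == []
-- arbor.quote(p→/gotro) == gidarn
-- arbor.dig(p→/brobripa/voba) == ok
-- arbor.inscribe(p→/crepro_u/traza, c→flocro_amp) == created


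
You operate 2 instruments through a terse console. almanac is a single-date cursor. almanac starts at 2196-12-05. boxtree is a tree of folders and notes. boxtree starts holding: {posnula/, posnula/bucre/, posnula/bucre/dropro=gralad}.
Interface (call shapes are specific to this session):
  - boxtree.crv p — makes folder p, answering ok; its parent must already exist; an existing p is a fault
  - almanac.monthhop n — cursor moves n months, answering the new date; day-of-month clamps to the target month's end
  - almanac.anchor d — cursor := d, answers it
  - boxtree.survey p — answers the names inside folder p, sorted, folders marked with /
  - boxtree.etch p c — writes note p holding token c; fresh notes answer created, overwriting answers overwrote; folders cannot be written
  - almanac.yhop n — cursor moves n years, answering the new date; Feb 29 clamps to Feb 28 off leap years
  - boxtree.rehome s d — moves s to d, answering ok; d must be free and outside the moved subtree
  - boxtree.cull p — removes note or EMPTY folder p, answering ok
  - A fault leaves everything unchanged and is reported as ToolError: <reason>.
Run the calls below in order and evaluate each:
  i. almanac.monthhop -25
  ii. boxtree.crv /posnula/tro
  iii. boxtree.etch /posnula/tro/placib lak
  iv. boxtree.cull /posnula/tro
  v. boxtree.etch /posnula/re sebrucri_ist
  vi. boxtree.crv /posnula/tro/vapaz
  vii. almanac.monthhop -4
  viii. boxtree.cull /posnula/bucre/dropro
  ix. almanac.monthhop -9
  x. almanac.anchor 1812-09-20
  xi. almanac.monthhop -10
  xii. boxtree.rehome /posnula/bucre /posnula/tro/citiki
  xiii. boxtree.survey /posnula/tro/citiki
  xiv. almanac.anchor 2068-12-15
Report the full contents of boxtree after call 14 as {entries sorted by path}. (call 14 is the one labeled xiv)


Answer: {posnula/, posnula/re=sebrucri_ist, posnula/tro/, posnula/tro/citiki/, posnula/tro/placib=lak, posnula/tro/vapaz/}

Derivation:
Do: monthhop[-25]
See: 2194-11-05
Do: crv[/posnula/tro]
See: ok
Do: etch[/posnula/tro/placib; lak]
See: created
Do: cull[/posnula/tro]
See: ToolError: not empty
Do: etch[/posnula/re; sebrucri_ist]
See: created
Do: crv[/posnula/tro/vapaz]
See: ok
Do: monthhop[-4]
See: 2194-07-05
Do: cull[/posnula/bucre/dropro]
See: ok
Do: monthhop[-9]
See: 2193-10-05
Do: anchor[1812-09-20]
See: 1812-09-20
Do: monthhop[-10]
See: 1811-11-20
Do: rehome[/posnula/bucre; /posnula/tro/citiki]
See: ok
Do: survey[/posnula/tro/citiki]
See: []
Do: anchor[2068-12-15]
See: 2068-12-15


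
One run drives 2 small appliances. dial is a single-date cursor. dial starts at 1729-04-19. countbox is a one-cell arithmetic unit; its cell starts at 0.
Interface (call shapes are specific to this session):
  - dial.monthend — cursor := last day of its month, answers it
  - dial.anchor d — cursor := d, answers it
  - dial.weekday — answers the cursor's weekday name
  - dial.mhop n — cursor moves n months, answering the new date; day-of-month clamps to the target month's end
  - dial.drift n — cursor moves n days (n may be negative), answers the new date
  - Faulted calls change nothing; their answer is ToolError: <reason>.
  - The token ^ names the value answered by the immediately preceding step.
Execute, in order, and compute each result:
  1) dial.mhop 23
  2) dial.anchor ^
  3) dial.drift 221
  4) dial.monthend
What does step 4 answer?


# 1. mhop(n: 23) -> 1731-03-19
# 2. anchor(d: ^) -> 1731-03-19
# 3. drift(n: 221) -> 1731-10-26
# 4. monthend() -> 1731-10-31

Answer: 1731-10-31


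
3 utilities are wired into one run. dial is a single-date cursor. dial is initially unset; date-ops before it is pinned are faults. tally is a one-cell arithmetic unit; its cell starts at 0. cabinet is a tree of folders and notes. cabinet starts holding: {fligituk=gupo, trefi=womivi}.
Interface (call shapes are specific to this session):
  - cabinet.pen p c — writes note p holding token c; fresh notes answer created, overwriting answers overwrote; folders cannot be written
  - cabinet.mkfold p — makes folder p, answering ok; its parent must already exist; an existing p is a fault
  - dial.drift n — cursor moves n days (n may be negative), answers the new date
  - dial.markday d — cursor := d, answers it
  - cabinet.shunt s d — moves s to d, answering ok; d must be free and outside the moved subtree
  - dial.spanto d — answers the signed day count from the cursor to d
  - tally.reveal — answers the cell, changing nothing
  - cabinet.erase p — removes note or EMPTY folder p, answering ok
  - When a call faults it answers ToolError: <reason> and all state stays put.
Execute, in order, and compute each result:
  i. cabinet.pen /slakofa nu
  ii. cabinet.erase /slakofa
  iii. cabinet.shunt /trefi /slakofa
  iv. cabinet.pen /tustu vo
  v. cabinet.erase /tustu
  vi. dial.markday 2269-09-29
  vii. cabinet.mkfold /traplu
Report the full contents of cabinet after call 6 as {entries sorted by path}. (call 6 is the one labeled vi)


# 1. pen(/slakofa, nu) == created
# 2. erase(/slakofa) == ok
# 3. shunt(/trefi, /slakofa) == ok
# 4. pen(/tustu, vo) == created
# 5. erase(/tustu) == ok
# 6. markday(2269-09-29) == 2269-09-29
# 7. mkfold(/traplu) == ok

Answer: {fligituk=gupo, slakofa=womivi}


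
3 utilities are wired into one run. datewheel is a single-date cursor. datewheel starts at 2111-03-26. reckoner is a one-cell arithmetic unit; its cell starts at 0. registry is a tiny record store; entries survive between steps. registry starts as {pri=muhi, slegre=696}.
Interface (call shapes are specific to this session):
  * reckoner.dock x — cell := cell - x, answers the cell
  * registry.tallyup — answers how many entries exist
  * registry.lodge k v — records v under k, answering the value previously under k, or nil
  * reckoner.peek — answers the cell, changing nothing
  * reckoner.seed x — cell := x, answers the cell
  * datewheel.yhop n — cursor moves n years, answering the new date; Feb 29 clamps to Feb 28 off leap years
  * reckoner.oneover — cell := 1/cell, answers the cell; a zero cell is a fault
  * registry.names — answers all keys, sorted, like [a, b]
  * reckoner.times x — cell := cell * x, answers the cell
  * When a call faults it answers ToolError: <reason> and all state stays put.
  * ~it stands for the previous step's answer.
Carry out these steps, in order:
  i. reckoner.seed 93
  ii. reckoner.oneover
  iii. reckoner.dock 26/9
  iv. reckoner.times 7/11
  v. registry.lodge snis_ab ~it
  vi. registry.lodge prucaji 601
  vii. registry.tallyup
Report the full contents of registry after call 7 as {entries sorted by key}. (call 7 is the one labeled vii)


→ reckoner.seed(x=93)
← 93
→ reckoner.oneover()
← 1/93
→ reckoner.dock(x=26/9)
← -803/279
→ reckoner.times(x=7/11)
← -511/279
→ registry.lodge(k=snis_ab, v=~it)
← nil
→ registry.lodge(k=prucaji, v=601)
← nil
→ registry.tallyup()
← 4

Answer: {pri=muhi, prucaji=601, slegre=696, snis_ab=-511/279}


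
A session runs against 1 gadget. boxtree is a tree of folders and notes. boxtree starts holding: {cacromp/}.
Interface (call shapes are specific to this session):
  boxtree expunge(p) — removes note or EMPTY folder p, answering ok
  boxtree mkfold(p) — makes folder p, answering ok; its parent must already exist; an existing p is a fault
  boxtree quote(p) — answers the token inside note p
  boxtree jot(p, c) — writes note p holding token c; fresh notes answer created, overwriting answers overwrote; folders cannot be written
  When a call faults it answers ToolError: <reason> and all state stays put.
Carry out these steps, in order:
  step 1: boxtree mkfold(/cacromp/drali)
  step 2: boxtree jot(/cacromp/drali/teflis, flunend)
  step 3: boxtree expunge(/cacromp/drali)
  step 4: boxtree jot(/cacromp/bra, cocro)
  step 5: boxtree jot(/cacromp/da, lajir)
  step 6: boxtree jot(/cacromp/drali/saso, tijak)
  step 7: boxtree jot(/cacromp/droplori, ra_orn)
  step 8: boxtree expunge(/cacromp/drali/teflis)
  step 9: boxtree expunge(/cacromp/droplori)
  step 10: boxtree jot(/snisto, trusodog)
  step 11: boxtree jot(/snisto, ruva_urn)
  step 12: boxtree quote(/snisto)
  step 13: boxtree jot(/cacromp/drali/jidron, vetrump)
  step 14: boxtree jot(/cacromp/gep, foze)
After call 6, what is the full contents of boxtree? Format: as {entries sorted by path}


Answer: {cacromp/, cacromp/bra=cocro, cacromp/da=lajir, cacromp/drali/, cacromp/drali/saso=tijak, cacromp/drali/teflis=flunend}

Derivation:
I call boxtree mkfold(p→/cacromp/drali), yielding ok.
I call boxtree jot(p→/cacromp/drali/teflis, c→flunend), which returns created.
Using boxtree expunge(p→/cacromp/drali), giving ToolError: not empty.
Calling boxtree jot(p→/cacromp/bra, c→cocro), and get created.
I run boxtree jot(p→/cacromp/da, c→lajir), giving created.
I call boxtree jot(p→/cacromp/drali/saso, c→tijak), giving created.
Now I run boxtree jot(p→/cacromp/droplori, c→ra_orn), which returns created.
Now I run boxtree expunge(p→/cacromp/drali/teflis), and see ok.
I run boxtree expunge(p→/cacromp/droplori), and get ok.
I invoke boxtree jot(p→/snisto, c→trusodog), and get created.
Next I call boxtree jot(p→/snisto, c→ruva_urn), — result: overwrote.
I try boxtree quote(p→/snisto), and observe ruva_urn.
Calling boxtree jot(p→/cacromp/drali/jidron, c→vetrump), — result: created.
I invoke boxtree jot(p→/cacromp/gep, c→foze), and observe created.


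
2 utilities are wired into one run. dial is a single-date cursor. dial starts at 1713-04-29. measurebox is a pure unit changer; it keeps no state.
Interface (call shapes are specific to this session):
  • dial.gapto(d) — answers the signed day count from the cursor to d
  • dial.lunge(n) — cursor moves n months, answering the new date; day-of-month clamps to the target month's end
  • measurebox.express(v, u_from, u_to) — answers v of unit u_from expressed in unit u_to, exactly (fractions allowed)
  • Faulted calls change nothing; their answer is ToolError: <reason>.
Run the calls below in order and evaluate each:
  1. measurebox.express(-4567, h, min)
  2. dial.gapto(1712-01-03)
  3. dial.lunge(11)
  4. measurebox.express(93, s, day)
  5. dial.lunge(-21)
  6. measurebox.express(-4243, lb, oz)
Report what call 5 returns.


CALL measurebox.express[v=-4567; u_from=h; u_to=min]
RET  -274020
CALL dial.gapto[d=1712-01-03]
RET  -482
CALL dial.lunge[n=11]
RET  1714-03-29
CALL measurebox.express[v=93; u_from=s; u_to=day]
RET  31/28800
CALL dial.lunge[n=-21]
RET  1712-06-29
CALL measurebox.express[v=-4243; u_from=lb; u_to=oz]
RET  -67888

Answer: 1712-06-29


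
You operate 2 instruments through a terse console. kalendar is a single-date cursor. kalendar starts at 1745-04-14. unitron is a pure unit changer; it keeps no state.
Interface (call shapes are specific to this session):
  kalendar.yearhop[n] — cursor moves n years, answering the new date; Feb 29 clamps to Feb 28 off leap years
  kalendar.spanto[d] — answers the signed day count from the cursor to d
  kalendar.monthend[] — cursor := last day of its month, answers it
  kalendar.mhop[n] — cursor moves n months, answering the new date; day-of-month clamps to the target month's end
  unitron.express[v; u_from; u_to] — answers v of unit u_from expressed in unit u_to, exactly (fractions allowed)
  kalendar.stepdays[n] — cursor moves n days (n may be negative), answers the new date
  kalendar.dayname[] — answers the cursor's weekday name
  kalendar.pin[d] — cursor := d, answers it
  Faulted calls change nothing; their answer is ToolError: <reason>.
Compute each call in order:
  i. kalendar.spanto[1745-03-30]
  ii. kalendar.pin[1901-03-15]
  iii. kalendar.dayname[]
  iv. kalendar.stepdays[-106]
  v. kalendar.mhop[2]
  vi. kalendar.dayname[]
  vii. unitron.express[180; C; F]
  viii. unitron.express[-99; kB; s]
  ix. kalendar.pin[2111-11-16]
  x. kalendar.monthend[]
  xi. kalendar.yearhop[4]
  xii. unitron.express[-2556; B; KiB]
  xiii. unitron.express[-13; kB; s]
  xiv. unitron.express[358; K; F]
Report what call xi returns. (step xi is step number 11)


Using kalendar.spanto with d='1745-03-30': -15.
Now I run kalendar.pin with d='1901-03-15', which returns 1901-03-15.
Then kalendar.dayname, and see Friday.
Calling kalendar.stepdays with n='-106', and observe 1900-11-29.
I call kalendar.mhop with n='2', yielding 1901-01-29.
I invoke kalendar.dayname, and see Tuesday.
Now I run unitron.express with v='180', u_from='C', u_to='F', which returns 356.
I call unitron.express with v='-99', u_from='kB', u_to='s', and get ToolError: incompatible units.
Then kalendar.pin with d='2111-11-16', yielding 2111-11-16.
Invoking kalendar.monthend, — result: 2111-11-30.
I try kalendar.yearhop with n='4', → 2115-11-30.
Next I call unitron.express with v='-2556', u_from='B', u_to='KiB': -639/256.
I invoke unitron.express with v='-13', u_from='kB', u_to='s', giving ToolError: incompatible units.
I use unitron.express with v='358', u_from='K', u_to='F', → 18473/100.

Answer: 2115-11-30


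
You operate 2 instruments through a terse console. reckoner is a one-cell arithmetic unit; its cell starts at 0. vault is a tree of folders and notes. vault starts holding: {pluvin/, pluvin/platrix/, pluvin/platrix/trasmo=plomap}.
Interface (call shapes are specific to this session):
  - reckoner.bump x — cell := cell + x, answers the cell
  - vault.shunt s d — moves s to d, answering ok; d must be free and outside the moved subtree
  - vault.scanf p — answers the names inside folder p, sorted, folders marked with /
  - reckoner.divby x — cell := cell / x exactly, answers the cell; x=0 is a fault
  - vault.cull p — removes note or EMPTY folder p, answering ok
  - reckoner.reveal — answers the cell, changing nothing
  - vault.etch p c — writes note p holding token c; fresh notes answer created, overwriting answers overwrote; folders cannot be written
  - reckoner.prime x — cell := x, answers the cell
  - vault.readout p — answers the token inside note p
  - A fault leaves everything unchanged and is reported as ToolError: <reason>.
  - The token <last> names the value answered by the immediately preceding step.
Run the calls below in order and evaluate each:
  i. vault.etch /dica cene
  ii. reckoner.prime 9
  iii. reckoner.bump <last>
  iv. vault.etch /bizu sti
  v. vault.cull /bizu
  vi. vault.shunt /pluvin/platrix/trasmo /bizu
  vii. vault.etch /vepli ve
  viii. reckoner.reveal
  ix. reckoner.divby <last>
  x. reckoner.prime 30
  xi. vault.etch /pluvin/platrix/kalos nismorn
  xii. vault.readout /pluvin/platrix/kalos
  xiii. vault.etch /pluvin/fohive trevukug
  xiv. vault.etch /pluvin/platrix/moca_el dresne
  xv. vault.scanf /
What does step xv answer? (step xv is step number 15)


==> etch(p→/dica, c→cene)
<== created
==> prime(x→9)
<== 9
==> bump(x→<last>)
<== 18
==> etch(p→/bizu, c→sti)
<== created
==> cull(p→/bizu)
<== ok
==> shunt(s→/pluvin/platrix/trasmo, d→/bizu)
<== ok
==> etch(p→/vepli, c→ve)
<== created
==> reveal()
<== 18
==> divby(x→<last>)
<== 1
==> prime(x→30)
<== 30
==> etch(p→/pluvin/platrix/kalos, c→nismorn)
<== created
==> readout(p→/pluvin/platrix/kalos)
<== nismorn
==> etch(p→/pluvin/fohive, c→trevukug)
<== created
==> etch(p→/pluvin/platrix/moca_el, c→dresne)
<== created
==> scanf(p→/)
<== [bizu, dica, pluvin/, vepli]

Answer: [bizu, dica, pluvin/, vepli]


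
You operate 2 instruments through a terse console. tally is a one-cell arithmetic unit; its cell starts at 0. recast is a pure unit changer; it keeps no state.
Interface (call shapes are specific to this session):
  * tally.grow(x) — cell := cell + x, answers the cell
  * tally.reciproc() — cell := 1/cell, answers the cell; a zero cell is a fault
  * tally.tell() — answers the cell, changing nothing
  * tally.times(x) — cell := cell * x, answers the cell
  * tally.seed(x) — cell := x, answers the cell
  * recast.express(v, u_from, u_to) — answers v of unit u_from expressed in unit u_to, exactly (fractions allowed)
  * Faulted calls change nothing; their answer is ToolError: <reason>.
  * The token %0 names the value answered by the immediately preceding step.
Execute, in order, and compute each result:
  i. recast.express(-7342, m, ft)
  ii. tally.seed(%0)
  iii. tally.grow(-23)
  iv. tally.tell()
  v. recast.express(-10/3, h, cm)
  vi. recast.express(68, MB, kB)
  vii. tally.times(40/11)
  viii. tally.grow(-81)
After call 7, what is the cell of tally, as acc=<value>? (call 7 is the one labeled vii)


-- 1. recast.express(v=-7342, u_from=m, u_to=ft) -> -9177500/381
-- 2. tally.seed(x=%0) -> -9177500/381
-- 3. tally.grow(x=-23) -> -9186263/381
-- 4. tally.tell() -> -9186263/381
-- 5. recast.express(v=-10/3, u_from=h, u_to=cm) -> ToolError: incompatible units
-- 6. recast.express(v=68, u_from=MB, u_to=kB) -> 68000
-- 7. tally.times(x=40/11) -> -367450520/4191
-- 8. tally.grow(x=-81) -> -367789991/4191

Answer: acc=-367450520/4191


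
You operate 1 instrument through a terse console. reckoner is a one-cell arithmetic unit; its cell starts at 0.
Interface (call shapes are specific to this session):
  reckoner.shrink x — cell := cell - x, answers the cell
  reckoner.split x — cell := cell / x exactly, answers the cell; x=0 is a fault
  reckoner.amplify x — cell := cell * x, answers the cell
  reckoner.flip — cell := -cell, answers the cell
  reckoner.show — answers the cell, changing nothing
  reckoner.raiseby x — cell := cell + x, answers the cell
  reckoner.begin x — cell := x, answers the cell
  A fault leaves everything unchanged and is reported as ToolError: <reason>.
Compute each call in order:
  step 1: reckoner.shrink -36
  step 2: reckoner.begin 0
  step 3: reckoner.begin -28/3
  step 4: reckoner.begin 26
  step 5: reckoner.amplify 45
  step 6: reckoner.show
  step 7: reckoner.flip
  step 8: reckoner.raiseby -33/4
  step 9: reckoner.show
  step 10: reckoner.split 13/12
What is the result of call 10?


Answer: -14139/13

Derivation:
==> shrink(x: -36)
<== 36
==> begin(x: 0)
<== 0
==> begin(x: -28/3)
<== -28/3
==> begin(x: 26)
<== 26
==> amplify(x: 45)
<== 1170
==> show()
<== 1170
==> flip()
<== -1170
==> raiseby(x: -33/4)
<== -4713/4
==> show()
<== -4713/4
==> split(x: 13/12)
<== -14139/13
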